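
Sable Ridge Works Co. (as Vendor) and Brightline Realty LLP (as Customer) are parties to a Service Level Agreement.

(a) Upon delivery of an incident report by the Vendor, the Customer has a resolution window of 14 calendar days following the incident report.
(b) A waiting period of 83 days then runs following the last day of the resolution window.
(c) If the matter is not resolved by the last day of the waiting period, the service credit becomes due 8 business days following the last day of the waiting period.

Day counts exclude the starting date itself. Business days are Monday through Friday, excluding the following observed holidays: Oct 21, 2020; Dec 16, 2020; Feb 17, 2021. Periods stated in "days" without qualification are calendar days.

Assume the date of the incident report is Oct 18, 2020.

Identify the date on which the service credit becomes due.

Feb 3, 2021

The last day of the resolution window: Oct 18, 2020 + 14 days = Nov 1, 2020.
The last day of the waiting period: 83 calendar days after Nov 1, 2020 is Jan 23, 2021.
The date on which the service credit becomes due: 8 business days after Saturday, Jan 23, 2021, skipping weekends — Jan 25, Jan 26, Jan 27, Jan 28, Jan 29, Feb 1, Feb 2, Feb 3 — lands on Wednesday, Feb 3, 2021.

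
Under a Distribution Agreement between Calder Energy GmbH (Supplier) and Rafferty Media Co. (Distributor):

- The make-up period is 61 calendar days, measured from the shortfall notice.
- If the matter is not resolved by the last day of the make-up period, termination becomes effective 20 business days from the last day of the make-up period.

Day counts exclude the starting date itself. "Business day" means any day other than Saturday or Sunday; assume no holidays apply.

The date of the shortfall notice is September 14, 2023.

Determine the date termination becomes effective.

December 12, 2023

The last day of the make-up period: 61 calendar days after September 14, 2023 is November 14, 2023.
The date termination becomes effective: 20 business days after Tuesday, November 14, 2023, skipping weekends — Nov 15, Nov 16, Nov 17, Nov 20, …, Dec 8, Dec 11, Dec 12 — lands on Tuesday, December 12, 2023.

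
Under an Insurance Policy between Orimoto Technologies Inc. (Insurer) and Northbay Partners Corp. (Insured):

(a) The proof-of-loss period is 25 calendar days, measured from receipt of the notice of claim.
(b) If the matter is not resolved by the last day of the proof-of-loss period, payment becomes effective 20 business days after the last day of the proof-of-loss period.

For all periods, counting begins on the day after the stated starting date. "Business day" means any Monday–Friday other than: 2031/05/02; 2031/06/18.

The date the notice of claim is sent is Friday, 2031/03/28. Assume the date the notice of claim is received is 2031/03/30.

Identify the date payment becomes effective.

2031/05/23

The last day of the proof-of-loss period: 2031/03/30 + 25 days = 2031/04/24.
The date payment becomes effective: counting 20 business days from Thursday, 2031/04/24 (Apr 25, Apr 28, Apr 29, Apr 30, …, May 21, May 22, May 23, skipping weekends and the listed holiday on May 2) reaches Friday, 2031/05/23.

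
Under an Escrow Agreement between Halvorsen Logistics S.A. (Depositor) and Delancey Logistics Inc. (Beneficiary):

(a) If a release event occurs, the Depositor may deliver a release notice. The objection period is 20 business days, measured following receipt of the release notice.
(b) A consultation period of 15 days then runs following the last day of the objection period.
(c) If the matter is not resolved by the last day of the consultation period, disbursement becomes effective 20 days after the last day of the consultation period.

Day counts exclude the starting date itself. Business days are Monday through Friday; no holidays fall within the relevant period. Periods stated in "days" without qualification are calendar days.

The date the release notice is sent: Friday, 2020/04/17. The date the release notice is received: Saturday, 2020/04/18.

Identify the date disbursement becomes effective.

The last day of the objection period: 20 business days after Saturday, 2020/04/18, skipping weekends — Apr 20, Apr 21, Apr 22, Apr 23, …, May 13, May 14, May 15 — lands on Friday, 2020/05/15.
Adding 15 calendar days to 2020/05/15 gives 2020/05/30, which is the last day of the consultation period.
The date disbursement becomes effective: 20 calendar days after 2020/05/30 is 2020/06/19.

2020/06/19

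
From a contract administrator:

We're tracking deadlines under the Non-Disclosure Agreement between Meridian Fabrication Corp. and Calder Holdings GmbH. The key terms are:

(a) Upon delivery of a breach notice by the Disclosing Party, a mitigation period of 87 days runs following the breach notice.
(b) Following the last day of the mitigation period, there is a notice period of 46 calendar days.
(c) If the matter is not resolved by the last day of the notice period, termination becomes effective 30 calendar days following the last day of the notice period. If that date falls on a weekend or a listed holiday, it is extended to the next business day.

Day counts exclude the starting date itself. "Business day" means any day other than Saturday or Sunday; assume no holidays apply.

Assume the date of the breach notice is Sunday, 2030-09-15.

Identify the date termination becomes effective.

Adding 87 calendar days to 2030-09-15 gives 2030-12-11, which is the last day of the mitigation period.
Adding 46 calendar days to 2030-12-11 gives 2031-01-26, which is the last day of the notice period.
Adding 30 calendar days to 2031-01-26 gives 2031-02-25, which is the date termination becomes effective. 2031-02-25 is a Tuesday, so no roll-forward applies.

2031-02-25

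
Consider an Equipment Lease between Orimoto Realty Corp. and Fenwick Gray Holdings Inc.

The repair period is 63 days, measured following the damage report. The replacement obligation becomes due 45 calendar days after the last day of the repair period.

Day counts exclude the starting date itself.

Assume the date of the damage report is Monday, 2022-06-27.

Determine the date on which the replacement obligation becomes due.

2022-10-13

Adding 63 calendar days to 2022-06-27 gives 2022-08-29, which is the last day of the repair period.
The date on which the replacement obligation becomes due: 2022-08-29 + 45 days = 2022-10-13.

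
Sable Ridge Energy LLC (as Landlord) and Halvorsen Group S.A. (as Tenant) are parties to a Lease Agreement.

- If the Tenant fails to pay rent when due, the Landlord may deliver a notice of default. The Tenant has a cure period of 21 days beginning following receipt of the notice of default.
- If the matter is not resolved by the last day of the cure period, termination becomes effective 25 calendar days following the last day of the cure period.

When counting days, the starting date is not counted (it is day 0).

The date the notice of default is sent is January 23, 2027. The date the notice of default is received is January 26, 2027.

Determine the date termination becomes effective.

March 13, 2027

The last day of the cure period: January 26, 2027 + 21 days = February 16, 2027.
Adding 25 calendar days to February 16, 2027 gives March 13, 2027, which is the date termination becomes effective.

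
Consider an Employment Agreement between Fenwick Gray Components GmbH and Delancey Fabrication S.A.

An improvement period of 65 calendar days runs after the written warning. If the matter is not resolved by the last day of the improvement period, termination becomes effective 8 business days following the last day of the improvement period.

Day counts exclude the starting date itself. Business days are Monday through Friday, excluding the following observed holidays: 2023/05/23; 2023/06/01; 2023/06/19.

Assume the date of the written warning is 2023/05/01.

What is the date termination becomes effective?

2023/07/17

The last day of the improvement period: 2023/05/01 + 65 days = 2023/07/05.
The date termination becomes effective: counting 8 business days from Wednesday, 2023/07/05 (Jul 6, Jul 7, Jul 10, Jul 11, Jul 12, Jul 13, Jul 14, Jul 17, skipping weekends) reaches Monday, 2023/07/17.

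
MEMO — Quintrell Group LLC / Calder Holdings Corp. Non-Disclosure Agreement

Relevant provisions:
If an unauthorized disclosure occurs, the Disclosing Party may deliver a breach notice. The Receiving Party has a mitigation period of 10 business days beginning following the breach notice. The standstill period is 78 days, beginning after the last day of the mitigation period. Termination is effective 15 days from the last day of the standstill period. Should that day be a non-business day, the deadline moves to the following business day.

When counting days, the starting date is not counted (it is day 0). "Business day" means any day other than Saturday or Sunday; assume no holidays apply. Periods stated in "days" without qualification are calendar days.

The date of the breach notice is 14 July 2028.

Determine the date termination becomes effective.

The last day of the mitigation period: counting 10 business days from Friday, 14 July 2028 (Jul 17, Jul 18, Jul 19, Jul 20, Jul 21, Jul 24, Jul 25, Jul 26, Jul 27, Jul 28, skipping weekends) reaches Friday, 28 July 2028.
The last day of the standstill period: 78 calendar days after 28 July 2028 is 14 October 2028.
The date termination becomes effective: 15 calendar days after 14 October 2028 is 29 October 2028. That falls on a Sunday, so it rolls to the next business day, Monday, 30 October 2028.

30 October 2028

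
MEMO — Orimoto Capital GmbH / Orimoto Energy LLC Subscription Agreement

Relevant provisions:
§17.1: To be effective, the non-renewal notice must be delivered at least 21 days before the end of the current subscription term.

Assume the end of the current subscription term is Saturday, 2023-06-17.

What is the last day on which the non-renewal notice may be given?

2023-06-17 minus 21 days is 2023-05-27.

2023-05-27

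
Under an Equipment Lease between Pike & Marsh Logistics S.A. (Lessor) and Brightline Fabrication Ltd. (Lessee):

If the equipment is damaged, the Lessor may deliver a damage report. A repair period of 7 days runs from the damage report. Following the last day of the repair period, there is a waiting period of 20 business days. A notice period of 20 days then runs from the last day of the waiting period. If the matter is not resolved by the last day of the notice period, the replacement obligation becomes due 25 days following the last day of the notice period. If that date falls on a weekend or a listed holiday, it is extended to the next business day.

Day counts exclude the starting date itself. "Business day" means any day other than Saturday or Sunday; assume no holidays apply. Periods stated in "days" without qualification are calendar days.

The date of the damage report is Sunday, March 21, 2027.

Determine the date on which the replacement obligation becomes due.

June 7, 2027

Adding 7 calendar days to March 21, 2027 gives March 28, 2027, which is the last day of the repair period.
The last day of the waiting period: counting 20 business days from Sunday, March 28, 2027 (Mar 29, Mar 30, Mar 31, Apr 1, …, Apr 21, Apr 22, Apr 23, skipping weekends) reaches Friday, April 23, 2027.
Adding 20 calendar days to April 23, 2027 gives May 13, 2027, which is the last day of the notice period.
The date on which the replacement obligation becomes due: 25 calendar days after May 13, 2027 is June 7, 2027. June 7, 2027 is a Monday, so no roll-forward applies.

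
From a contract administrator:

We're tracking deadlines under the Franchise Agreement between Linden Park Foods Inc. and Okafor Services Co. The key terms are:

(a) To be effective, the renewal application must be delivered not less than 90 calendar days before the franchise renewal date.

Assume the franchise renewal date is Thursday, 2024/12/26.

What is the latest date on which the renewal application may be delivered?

Counting back 90 calendar days from 2024/12/26 gives 2024/09/27.

2024/09/27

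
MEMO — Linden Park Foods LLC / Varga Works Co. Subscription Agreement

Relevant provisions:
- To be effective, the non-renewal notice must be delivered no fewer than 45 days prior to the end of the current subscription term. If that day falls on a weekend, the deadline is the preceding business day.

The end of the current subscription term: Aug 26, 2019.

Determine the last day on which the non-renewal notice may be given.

Counting back 45 calendar days from Aug 26, 2019 gives Jul 12, 2019. That is a Friday, so no adjustment is needed.

Jul 12, 2019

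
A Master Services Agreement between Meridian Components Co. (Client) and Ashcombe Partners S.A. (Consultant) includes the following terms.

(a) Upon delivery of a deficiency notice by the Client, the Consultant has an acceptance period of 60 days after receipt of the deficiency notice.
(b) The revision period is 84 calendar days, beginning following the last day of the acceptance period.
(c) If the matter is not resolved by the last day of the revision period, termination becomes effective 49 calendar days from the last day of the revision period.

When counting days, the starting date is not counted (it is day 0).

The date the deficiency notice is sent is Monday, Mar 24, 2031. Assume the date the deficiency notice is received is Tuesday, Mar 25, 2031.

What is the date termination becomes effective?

The last day of the acceptance period: 60 calendar days after Mar 25, 2031 is May 24, 2031.
Adding 84 calendar days to May 24, 2031 gives Aug 16, 2031, which is the last day of the revision period.
The date termination becomes effective: 49 calendar days after Aug 16, 2031 is Oct 4, 2031.

Oct 4, 2031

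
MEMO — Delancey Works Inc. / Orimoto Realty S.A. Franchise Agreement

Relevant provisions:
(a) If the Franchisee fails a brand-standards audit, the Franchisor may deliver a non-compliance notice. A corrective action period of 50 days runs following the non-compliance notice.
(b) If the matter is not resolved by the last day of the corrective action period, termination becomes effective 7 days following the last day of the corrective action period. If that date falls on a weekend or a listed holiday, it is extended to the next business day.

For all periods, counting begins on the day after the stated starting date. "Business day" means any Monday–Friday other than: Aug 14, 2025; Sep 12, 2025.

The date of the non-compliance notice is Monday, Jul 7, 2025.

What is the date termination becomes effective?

Sep 2, 2025

The last day of the corrective action period: Jul 7, 2025 + 50 days = Aug 26, 2025.
The date termination becomes effective: 7 calendar days after Aug 26, 2025 is Sep 2, 2025. Sep 2, 2025 is a Tuesday and is not a listed holiday, so no roll-forward applies.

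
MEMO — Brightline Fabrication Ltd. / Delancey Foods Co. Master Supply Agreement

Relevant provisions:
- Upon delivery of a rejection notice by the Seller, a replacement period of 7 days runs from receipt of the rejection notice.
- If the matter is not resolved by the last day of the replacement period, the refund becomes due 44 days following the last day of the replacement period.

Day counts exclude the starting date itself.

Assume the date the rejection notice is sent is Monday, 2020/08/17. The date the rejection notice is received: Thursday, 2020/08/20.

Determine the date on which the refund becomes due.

Adding 7 calendar days to 2020/08/20 gives 2020/08/27, which is the last day of the replacement period.
The date on which the refund becomes due: 2020/08/27 + 44 days = 2020/10/10.

2020/10/10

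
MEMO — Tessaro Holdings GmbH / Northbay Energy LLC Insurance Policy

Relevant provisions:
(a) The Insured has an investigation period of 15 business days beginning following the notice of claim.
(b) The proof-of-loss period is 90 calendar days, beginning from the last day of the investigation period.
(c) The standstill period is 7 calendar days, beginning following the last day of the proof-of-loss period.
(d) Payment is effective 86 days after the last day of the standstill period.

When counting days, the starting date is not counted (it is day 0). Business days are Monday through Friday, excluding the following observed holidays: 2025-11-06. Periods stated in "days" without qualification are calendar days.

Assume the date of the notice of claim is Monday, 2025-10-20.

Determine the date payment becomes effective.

2026-05-13

The last day of the investigation period: counting 15 business days from Monday, 2025-10-20 (Oct 21, Oct 22, Oct 23, Oct 24, …, Nov 7, Nov 10, Nov 11, skipping weekends and the listed holiday on Nov 6) reaches Tuesday, 2025-11-11.
The last day of the proof-of-loss period: 90 calendar days after 2025-11-11 is 2026-02-09.
Adding 7 calendar days to 2026-02-09 gives 2026-02-16, which is the last day of the standstill period.
Adding 86 calendar days to 2026-02-16 gives 2026-05-13, which is the date payment becomes effective.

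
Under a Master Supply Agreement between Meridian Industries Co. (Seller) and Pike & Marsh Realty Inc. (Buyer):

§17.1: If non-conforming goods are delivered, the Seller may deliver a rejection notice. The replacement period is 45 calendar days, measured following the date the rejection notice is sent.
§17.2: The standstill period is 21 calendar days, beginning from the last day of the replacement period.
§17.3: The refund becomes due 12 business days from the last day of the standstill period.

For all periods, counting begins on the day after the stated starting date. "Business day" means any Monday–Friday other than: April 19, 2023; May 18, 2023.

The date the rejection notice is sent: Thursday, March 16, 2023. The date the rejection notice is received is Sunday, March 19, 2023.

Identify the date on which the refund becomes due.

June 6, 2023

The last day of the replacement period: 45 calendar days after March 16, 2023 is April 30, 2023.
The last day of the standstill period: April 30, 2023 + 21 days = May 21, 2023.
From Sunday, May 21, 2023, 12 business days (May 22, May 23, May 24, May 25, …, Jun 2, Jun 5, Jun 6, skipping weekends) brings us to Tuesday, June 6, 2023, which is the date on which the refund becomes due.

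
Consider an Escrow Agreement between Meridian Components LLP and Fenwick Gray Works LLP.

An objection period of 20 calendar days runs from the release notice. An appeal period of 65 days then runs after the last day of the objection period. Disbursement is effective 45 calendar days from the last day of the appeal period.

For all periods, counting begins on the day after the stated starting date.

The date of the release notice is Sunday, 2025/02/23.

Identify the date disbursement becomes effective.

2025/07/03

The last day of the objection period: 2025/02/23 + 20 days = 2025/03/15.
Adding 65 calendar days to 2025/03/15 gives 2025/05/19, which is the last day of the appeal period.
The date disbursement becomes effective: 2025/05/19 + 45 days = 2025/07/03.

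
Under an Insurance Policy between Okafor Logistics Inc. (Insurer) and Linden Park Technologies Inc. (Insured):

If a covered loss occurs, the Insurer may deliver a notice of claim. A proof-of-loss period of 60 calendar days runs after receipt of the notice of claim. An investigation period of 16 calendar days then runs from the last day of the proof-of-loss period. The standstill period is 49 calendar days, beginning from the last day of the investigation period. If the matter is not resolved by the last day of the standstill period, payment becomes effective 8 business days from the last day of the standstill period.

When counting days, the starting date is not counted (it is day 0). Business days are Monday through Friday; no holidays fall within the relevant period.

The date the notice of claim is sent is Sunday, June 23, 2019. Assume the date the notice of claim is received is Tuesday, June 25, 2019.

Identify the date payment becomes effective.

The last day of the proof-of-loss period: June 25, 2019 + 60 days = August 24, 2019.
The last day of the investigation period: 16 calendar days after August 24, 2019 is September 9, 2019.
The last day of the standstill period: 49 calendar days after September 9, 2019 is October 28, 2019.
The date payment becomes effective: 8 business days after Monday, October 28, 2019, skipping weekends — Oct 29, Oct 30, Oct 31, Nov 1, Nov 4, Nov 5, Nov 6, Nov 7 — lands on Thursday, November 7, 2019.

November 7, 2019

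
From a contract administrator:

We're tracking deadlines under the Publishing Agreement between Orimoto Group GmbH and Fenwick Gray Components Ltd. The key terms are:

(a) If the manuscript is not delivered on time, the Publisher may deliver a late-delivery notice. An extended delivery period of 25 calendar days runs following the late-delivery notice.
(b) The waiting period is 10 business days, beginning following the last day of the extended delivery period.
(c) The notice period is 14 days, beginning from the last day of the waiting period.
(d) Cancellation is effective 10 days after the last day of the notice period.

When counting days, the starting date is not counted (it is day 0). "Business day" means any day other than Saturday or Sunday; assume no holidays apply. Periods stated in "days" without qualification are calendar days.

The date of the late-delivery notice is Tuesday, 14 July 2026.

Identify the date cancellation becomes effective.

Adding 25 calendar days to 14 July 2026 gives 8 August 2026, which is the last day of the extended delivery period.
From Saturday, 8 August 2026, 10 business days (Aug 10, Aug 11, Aug 12, Aug 13, Aug 14, Aug 17, Aug 18, Aug 19, Aug 20, Aug 21, skipping weekends) brings us to Friday, 21 August 2026, which is the last day of the waiting period.
The last day of the notice period: 21 August 2026 + 14 days = 4 September 2026.
The date cancellation becomes effective: 10 calendar days after 4 September 2026 is 14 September 2026.

14 September 2026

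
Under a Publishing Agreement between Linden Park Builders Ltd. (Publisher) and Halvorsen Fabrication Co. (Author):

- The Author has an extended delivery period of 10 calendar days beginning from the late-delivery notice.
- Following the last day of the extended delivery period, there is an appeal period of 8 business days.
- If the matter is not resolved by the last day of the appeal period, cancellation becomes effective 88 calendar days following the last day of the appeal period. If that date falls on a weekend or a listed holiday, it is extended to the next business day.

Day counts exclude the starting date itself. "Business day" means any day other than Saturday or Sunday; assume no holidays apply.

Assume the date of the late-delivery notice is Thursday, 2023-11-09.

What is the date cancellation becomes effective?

2024-02-26

The last day of the extended delivery period: 2023-11-09 + 10 days = 2023-11-19.
From Sunday, 2023-11-19, 8 business days (Nov 20, Nov 21, Nov 22, Nov 23, Nov 24, Nov 27, Nov 28, Nov 29, skipping weekends) brings us to Wednesday, 2023-11-29, which is the last day of the appeal period.
The date cancellation becomes effective: 2023-11-29 + 88 days = 2024-02-25. That falls on a Sunday, so it rolls to the next business day, Monday, 2024-02-26.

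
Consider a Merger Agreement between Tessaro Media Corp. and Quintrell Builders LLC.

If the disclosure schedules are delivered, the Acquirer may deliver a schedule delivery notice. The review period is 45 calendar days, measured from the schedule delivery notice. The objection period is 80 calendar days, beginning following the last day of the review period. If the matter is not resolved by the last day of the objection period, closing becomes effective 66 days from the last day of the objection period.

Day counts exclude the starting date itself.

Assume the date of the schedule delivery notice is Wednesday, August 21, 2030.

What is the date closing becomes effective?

February 28, 2031

Adding 45 calendar days to August 21, 2030 gives October 5, 2030, which is the last day of the review period.
The last day of the objection period: 80 calendar days after October 5, 2030 is December 24, 2030.
Adding 66 calendar days to December 24, 2030 gives February 28, 2031, which is the date closing becomes effective.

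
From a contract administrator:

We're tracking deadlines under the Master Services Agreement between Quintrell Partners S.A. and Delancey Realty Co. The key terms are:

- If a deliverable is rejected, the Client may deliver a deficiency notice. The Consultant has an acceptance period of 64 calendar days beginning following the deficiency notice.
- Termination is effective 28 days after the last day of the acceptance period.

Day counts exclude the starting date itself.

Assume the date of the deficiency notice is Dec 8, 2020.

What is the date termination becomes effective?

Mar 10, 2021

Adding 64 calendar days to Dec 8, 2020 gives Feb 10, 2021, which is the last day of the acceptance period.
The date termination becomes effective: Feb 10, 2021 + 28 days = Mar 10, 2021.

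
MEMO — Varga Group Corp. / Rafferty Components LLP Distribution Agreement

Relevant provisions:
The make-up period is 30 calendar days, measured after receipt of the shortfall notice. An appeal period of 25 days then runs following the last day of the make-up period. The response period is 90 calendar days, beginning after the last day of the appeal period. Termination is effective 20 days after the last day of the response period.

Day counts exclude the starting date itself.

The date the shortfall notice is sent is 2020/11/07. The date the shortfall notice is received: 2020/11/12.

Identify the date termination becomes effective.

2021/04/26

The last day of the make-up period: 2020/11/12 + 30 days = 2020/12/12.
The last day of the appeal period: 25 calendar days after 2020/12/12 is 2021/01/06.
The last day of the response period: 2021/01/06 + 90 days = 2021/04/06.
Adding 20 calendar days to 2021/04/06 gives 2021/04/26, which is the date termination becomes effective.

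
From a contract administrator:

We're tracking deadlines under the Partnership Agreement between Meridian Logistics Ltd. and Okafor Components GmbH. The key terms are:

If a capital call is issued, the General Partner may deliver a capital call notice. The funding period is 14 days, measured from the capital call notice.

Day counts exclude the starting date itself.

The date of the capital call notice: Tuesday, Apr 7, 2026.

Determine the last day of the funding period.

Apr 21, 2026

The last day of the funding period: 14 calendar days after Apr 7, 2026 is Apr 21, 2026.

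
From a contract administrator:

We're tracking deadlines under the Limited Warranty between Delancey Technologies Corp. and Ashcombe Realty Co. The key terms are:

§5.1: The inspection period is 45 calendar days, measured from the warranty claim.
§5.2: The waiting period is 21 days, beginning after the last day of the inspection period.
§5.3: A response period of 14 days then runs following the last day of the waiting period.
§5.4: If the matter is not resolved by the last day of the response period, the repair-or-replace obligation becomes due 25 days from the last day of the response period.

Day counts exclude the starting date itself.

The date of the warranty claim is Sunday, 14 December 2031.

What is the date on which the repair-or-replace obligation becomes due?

28 March 2032

Adding 45 calendar days to 14 December 2031 gives 28 January 2032, which is the last day of the inspection period.
Adding 21 calendar days to 28 January 2032 gives 18 February 2032, which is the last day of the waiting period.
Adding 14 calendar days to 18 February 2032 gives 3 March 2032, which is the last day of the response period.
The date on which the repair-or-replace obligation becomes due: 3 March 2032 + 25 days = 28 March 2032.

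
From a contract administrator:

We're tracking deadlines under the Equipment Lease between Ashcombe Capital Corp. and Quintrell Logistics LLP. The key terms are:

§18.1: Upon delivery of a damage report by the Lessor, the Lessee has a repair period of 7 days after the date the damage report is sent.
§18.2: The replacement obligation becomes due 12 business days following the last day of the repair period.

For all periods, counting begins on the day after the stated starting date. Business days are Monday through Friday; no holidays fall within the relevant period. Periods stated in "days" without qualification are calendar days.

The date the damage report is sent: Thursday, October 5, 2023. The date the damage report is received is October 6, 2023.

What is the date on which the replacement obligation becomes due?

Adding 7 calendar days to October 5, 2023 gives October 12, 2023, which is the last day of the repair period.
The date on which the replacement obligation becomes due: counting 12 business days from Thursday, October 12, 2023 (Oct 13, Oct 16, Oct 17, Oct 18, …, Oct 26, Oct 27, Oct 30, skipping weekends) reaches Monday, October 30, 2023.

October 30, 2023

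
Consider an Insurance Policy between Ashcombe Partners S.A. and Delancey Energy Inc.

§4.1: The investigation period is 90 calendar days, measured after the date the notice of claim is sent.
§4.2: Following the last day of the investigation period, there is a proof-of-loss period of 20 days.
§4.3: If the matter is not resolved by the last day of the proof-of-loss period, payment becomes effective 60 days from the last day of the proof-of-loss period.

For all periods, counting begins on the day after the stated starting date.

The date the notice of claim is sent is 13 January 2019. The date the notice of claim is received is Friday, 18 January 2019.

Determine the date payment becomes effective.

The last day of the investigation period: 13 January 2019 + 90 days = 13 April 2019.
The last day of the proof-of-loss period: 13 April 2019 + 20 days = 3 May 2019.
Adding 60 calendar days to 3 May 2019 gives 2 July 2019, which is the date payment becomes effective.

2 July 2019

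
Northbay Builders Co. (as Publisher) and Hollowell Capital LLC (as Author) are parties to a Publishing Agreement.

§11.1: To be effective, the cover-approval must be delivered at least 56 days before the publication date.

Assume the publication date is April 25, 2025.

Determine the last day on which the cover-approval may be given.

February 28, 2025

April 25, 2025 minus 56 days is February 28, 2025.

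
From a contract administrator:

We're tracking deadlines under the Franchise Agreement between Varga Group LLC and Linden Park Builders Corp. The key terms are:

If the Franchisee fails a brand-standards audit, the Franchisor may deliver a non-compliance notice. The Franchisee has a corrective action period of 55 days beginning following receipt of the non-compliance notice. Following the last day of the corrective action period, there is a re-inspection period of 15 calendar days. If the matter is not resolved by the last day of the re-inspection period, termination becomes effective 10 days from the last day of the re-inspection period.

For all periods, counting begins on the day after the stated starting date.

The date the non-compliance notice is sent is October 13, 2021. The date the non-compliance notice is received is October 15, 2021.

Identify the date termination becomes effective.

Adding 55 calendar days to October 15, 2021 gives December 9, 2021, which is the last day of the corrective action period.
The last day of the re-inspection period: 15 calendar days after December 9, 2021 is December 24, 2021.
The date termination becomes effective: December 24, 2021 + 10 days = January 3, 2022.

January 3, 2022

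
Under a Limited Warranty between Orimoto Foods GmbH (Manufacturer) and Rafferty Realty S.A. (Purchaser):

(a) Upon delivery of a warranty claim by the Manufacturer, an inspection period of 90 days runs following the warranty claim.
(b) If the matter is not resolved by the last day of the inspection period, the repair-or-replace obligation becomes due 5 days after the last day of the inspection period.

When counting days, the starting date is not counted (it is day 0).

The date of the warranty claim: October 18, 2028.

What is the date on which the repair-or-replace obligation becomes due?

January 21, 2029

The last day of the inspection period: October 18, 2028 + 90 days = January 16, 2029.
Adding 5 calendar days to January 16, 2029 gives January 21, 2029, which is the date on which the repair-or-replace obligation becomes due.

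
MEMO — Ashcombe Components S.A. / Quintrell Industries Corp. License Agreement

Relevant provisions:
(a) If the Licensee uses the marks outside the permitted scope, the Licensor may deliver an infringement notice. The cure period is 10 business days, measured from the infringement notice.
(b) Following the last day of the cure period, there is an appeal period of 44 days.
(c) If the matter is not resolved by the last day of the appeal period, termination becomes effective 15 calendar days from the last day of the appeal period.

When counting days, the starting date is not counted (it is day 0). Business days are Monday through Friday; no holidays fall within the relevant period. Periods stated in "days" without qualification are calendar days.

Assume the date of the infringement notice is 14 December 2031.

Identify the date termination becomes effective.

23 February 2032

From Sunday, 14 December 2031, 10 business days (Dec 15, Dec 16, Dec 17, Dec 18, Dec 19, Dec 22, Dec 23, Dec 24, Dec 25, Dec 26, skipping weekends) brings us to Friday, 26 December 2031, which is the last day of the cure period.
The last day of the appeal period: 26 December 2031 + 44 days = 8 February 2032.
Adding 15 calendar days to 8 February 2032 gives 23 February 2032, which is the date termination becomes effective.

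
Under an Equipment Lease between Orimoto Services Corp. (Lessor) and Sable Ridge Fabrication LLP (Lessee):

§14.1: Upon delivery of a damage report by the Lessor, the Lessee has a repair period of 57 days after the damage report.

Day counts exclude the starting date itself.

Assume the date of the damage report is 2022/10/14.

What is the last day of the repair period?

2022/12/10

The last day of the repair period: 2022/10/14 + 57 days = 2022/12/10.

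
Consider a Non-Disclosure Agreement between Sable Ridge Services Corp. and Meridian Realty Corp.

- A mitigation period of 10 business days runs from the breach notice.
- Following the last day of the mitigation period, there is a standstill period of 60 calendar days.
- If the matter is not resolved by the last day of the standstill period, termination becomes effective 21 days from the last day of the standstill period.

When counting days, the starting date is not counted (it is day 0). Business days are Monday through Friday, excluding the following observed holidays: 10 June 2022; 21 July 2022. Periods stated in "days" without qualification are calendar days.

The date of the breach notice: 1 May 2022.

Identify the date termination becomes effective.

2 August 2022

The last day of the mitigation period: 10 business days after Sunday, 1 May 2022, skipping weekends — May 2, May 3, May 4, May 5, May 6, May 9, May 10, May 11, May 12, May 13 — lands on Friday, 13 May 2022.
The last day of the standstill period: 13 May 2022 + 60 days = 12 July 2022.
The date termination becomes effective: 21 calendar days after 12 July 2022 is 2 August 2022.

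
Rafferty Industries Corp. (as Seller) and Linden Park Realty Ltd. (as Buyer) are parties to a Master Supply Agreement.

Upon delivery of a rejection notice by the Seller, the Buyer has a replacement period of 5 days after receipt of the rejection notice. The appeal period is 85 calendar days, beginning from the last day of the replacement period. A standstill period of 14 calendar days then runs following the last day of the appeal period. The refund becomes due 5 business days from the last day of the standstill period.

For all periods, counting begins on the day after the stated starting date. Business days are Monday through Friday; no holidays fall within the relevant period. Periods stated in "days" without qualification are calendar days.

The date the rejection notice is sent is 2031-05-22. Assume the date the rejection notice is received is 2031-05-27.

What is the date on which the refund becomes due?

2031-09-15

The last day of the replacement period: 5 calendar days after 2031-05-27 is 2031-06-01.
Adding 85 calendar days to 2031-06-01 gives 2031-08-25, which is the last day of the appeal period.
The last day of the standstill period: 14 calendar days after 2031-08-25 is 2031-09-08.
The date on which the refund becomes due: 5 business days after Monday, 2031-09-08, skipping weekends — Sep 9, Sep 10, Sep 11, Sep 12, Sep 15 — lands on Monday, 2031-09-15.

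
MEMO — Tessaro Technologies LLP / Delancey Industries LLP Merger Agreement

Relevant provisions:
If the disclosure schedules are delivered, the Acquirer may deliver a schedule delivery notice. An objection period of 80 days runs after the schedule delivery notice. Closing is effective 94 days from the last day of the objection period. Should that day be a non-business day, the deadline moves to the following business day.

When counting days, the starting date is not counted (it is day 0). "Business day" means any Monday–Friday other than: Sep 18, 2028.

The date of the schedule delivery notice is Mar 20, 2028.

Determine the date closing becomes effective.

The last day of the objection period: 80 calendar days after Mar 20, 2028 is Jun 8, 2028.
The date closing becomes effective: 94 calendar days after Jun 8, 2028 is Sep 10, 2028. That falls on a Sunday, so it rolls to the next business day, Monday, Sep 11, 2028.

Sep 11, 2028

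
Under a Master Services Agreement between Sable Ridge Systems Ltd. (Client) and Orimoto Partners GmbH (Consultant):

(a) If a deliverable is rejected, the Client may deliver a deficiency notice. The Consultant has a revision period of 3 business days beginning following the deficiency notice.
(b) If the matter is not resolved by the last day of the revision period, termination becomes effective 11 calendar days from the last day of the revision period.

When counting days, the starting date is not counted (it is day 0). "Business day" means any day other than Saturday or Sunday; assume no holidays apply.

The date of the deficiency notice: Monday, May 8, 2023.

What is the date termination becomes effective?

The last day of the revision period: counting 3 business days from Monday, May 8, 2023 (May 9, May 10, May 11, skipping weekends) reaches Thursday, May 11, 2023.
The date termination becomes effective: 11 calendar days after May 11, 2023 is May 22, 2023.

May 22, 2023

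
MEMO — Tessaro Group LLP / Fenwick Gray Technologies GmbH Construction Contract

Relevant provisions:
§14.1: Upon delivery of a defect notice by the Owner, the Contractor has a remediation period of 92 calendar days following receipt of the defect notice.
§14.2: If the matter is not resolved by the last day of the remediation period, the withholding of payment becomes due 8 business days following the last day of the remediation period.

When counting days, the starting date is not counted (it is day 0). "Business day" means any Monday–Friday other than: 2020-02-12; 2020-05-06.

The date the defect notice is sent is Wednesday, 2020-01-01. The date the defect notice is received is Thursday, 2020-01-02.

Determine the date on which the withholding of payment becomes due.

2020-04-15

Adding 92 calendar days to 2020-01-02 gives 2020-04-03, which is the last day of the remediation period.
The date on which the withholding of payment becomes due: 8 business days after Friday, 2020-04-03, skipping weekends — Apr 6, Apr 7, Apr 8, Apr 9, Apr 10, Apr 13, Apr 14, Apr 15 — lands on Wednesday, 2020-04-15.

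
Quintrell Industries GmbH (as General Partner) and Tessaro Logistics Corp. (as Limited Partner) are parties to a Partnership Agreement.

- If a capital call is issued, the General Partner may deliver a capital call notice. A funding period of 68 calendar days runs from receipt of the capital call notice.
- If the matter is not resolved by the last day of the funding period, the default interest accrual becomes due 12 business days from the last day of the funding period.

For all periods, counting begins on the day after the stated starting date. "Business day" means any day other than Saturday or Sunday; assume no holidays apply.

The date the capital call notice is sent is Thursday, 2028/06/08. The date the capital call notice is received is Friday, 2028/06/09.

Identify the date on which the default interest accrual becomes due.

2028/09/01

The last day of the funding period: 68 calendar days after 2028/06/09 is 2028/08/16.
From Wednesday, 2028/08/16, 12 business days (Aug 17, Aug 18, Aug 21, Aug 22, …, Aug 30, Aug 31, Sep 1, skipping weekends) brings us to Friday, 2028/09/01, which is the date on which the default interest accrual becomes due.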